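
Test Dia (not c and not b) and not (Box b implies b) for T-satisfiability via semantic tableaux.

Unsatisfiable

1. Dia (not c and not b) and not (Box b implies b), 0
2. Dia (not c and not b), 0   [and-rule on 1]
3. not (Box b implies b), 0   [and-rule on 1]
4. Box b, 0   [neg-implies-rule on 3]
5. not b, 0   [neg-implies-rule on 3]
6. b, 0   [Box-rule on 4 via 0R0]
Accessibility: 0R0
Branch closes: b and not b both at 0.
Every branch closes; the branch above is one of them.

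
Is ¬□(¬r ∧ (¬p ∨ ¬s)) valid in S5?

Tableau for the negation □(¬r ∧ (¬p ∨ ¬s)):
1. □(¬r ∧ (¬p ∨ ¬s)), 0
2. ¬r ∧ (¬p ∨ ¬s), 0
3. ¬r, 0
4. ¬p ∨ ¬s, 0
5. ¬s, 0
Accessibility: 0R0
The negation has an open branch (countermodel exists).

Not valid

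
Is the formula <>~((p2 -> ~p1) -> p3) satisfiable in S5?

1. <>~((p2 -> ~p1) -> p3), u
2. ~((p2 -> ~p1) -> p3), v   [<>-rule on 1: fresh world v, uRv]
3. p2 -> ~p1, v   [~->-rule on 2]
4. ~p3, v   [~->-rule on 2]
5. ~p1, v   [->-rule on 3 (branches; this branch)]
Accessibility: uRu, uRv, vRu, vRv

Satisfiable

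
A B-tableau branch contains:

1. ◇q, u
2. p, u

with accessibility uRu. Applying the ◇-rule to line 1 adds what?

a fresh world v with uRv, and q at v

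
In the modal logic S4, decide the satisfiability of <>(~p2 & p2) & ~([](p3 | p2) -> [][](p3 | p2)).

1. <>(~p2 & p2) & ~([](p3 | p2) -> [][](p3 | p2)), w0
2. <>(~p2 & p2), w0
3. ~([](p3 | p2) -> [][](p3 | p2)), w0
4. [](p3 | p2), w0
5. ~[][](p3 | p2), w0
6. p3 | p2, w0
7. p2, w0
8. ~p2 & p2, w1
9. ~p2, w1
10. p2, w1
Accessibility: w0Rw0, w0Rw1, w1Rw1
Branch closes: p2 and ~p2 both at w1.
(One branch shown.) All branches close.

Unsatisfiable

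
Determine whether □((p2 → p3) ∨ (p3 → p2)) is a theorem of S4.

Tableau for the negation ¬□((p2 → p3) ∨ (p3 → p2)):
1. ¬□((p2 → p3) ∨ (p3 → p2)), u
2. ¬((p2 → p3) ∨ (p3 → p2)), v
3. ¬(p2 → p3), v
4. ¬(p3 → p2), v
5. p2, v
6. ¬p3, v
7. p3, v
8. ¬p2, v
Accessibility: uRu, uRv, vRv
Branch closes: p3 and ¬p3 both at v.
Every branch of the negation's tableau closes; the branch above is one of them.

Yes, valid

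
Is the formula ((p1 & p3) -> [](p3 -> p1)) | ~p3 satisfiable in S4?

Yes, satisfiable

1. ((p1 & p3) -> [](p3 -> p1)) | ~p3, u
2. ~p3, u   [|-rule on 1 (branches; this branch)]
Accessibility: uRu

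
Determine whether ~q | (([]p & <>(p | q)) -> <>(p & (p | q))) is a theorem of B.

Tableau for the negation ~(~q | (([]p & <>(p | q)) -> <>(p & (p | q)))):
1. ~(~q | (([]p & <>(p | q)) -> <>(p & (p | q)))), w0
2. q, w0
3. ~(([]p & <>(p | q)) -> <>(p & (p | q))), w0
4. []p & <>(p | q), w0
5. ~<>(p & (p | q)), w0
6. []p, w0
7. <>(p | q), w0
8. ~(p & (p | q)), w0
9. p, w0
10. ~(p | q), w0
11. ~p, w0
12. ~q, w0
Accessibility: w0Rw0
Branch closes: p and ~p both at w0.
Every branch of the negation's tableau closes; the branch above is one of them.

Valid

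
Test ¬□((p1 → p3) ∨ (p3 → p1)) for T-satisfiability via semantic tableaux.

1. ¬□((p1 → p3) ∨ (p3 → p1)), w0
2. ¬((p1 → p3) ∨ (p3 → p1)), w1   [¬□-rule on 1: fresh world w1, w0Rw1]
3. ¬(p1 → p3), w1   [¬∨-rule on 2]
4. ¬(p3 → p1), w1   [¬∨-rule on 2]
5. p1, w1   [¬→-rule on 3]
6. ¬p3, w1   [¬→-rule on 3]
7. p3, w1   [¬→-rule on 4]
8. ¬p1, w1   [¬→-rule on 4]
Accessibility: w0Rw0, w0Rw1, w1Rw1
Branch closes: p3 and ¬p3 both at w1.
Every branch closes; the branch above is one of them.

Unsatisfiable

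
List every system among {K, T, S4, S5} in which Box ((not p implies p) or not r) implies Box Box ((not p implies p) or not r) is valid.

S4, S5

T-tableau for the negation not (Box ((not p implies p) or not r) implies Box Box ((not p implies p) or not r)):
1. not (Box ((not p implies p) or not r) implies Box Box ((not p implies p) or not r)), u
2. Box ((not p implies p) or not r), u
3. not Box Box ((not p implies p) or not r), u
4. (not p implies p) or not r, u
5. not r, u
6. not Box ((not p implies p) or not r), v
7. (not p implies p) or not r, v
8. not r, v
9. not ((not p implies p) or not r), w
10. not (not p implies p), w
11. r, w
12. not p, w
Accessibility: uRu, uRv, vRv, vRw, wRw
Complete open branch: countermodel on a T-frame, so not valid in T, nor in K (the same frame is also a K-frame).
S4-tableau for the negation not (Box ((not p implies p) or not r) implies Box Box ((not p implies p) or not r)):
1. not (Box ((not p implies p) or not r) implies Box Box ((not p implies p) or not r)), u
2. Box ((not p implies p) or not r), u
3. not Box Box ((not p implies p) or not r), u
4. (not p implies p) or not r, u
5. not p implies p, u
6. p, u
7. not Box ((not p implies p) or not r), v
8. (not p implies p) or not r, v
9. not p implies p, v
10. p, v
11. not ((not p implies p) or not r), w
12. not (not p implies p), w
13. r, w
14. not p, w
15. (not p implies p) or not r, w
16. not p implies p, w
17. p, w
Accessibility: uRu, uRv, uRw, vRv, vRw, wRw
Branch closes: p and not p both at w.
Every branch closes (one shown): valid in S4, hence also in S5 (every theorem of S4 is a theorem of S5).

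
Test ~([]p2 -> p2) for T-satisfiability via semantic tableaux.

1. ~([]p2 -> p2), w0
2. []p2, w0
3. ~p2, w0
4. p2, w0
Accessibility: w0Rw0
Branch closes: p2 and ~p2 both at w0.
(One branch shown.) All branches close.

Unsatisfiable (every branch closes)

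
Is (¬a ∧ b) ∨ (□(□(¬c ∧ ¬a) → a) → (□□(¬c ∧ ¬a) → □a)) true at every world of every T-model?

Tableau for the negation ¬((¬a ∧ b) ∨ (□(□(¬c ∧ ¬a) → a) → (□□(¬c ∧ ¬a) → □a))):
1. ¬((¬a ∧ b) ∨ (□(□(¬c ∧ ¬a) → a) → (□□(¬c ∧ ¬a) → □a))), 0
2. ¬(¬a ∧ b), 0   [¬∨-rule on 1]
3. ¬(□(□(¬c ∧ ¬a) → a) → (□□(¬c ∧ ¬a) → □a)), 0   [¬∨-rule on 1]
4. □(□(¬c ∧ ¬a) → a), 0   [¬→-rule on 3]
5. ¬(□□(¬c ∧ ¬a) → □a), 0   [¬→-rule on 3]
6. □□(¬c ∧ ¬a), 0   [¬→-rule on 5]
7. ¬□a, 0   [¬→-rule on 5]
8. □(¬c ∧ ¬a) → a, 0   [□-rule on 4 via 0R0]
9. □(¬c ∧ ¬a), 0   [□-rule on 6 via 0R0]
10. ¬c ∧ ¬a, 0   [□-rule on 9 via 0R0]
11. ¬c, 0   [∧-rule on 10]
12. ¬a, 0   [∧-rule on 10]
13. ¬b, 0   [¬∧-rule on 2 (branches; this branch)]
14. ¬□(¬c ∧ ¬a), 0   [→-rule on 8 (branches; this branch)]
15. ¬a, 1   [¬□-rule on 7: fresh world 1, 0R1]
16. □(¬c ∧ ¬a) → a, 1   [□-rule on 4 via 0R1]
17. □(¬c ∧ ¬a), 1   [□-rule on 6 via 0R1]
18. ¬c ∧ ¬a, 1   [□-rule on 9 via 0R1]
19. ¬c, 1   [∧-rule on 18]
20. ¬□(¬c ∧ ¬a), 1   [→-rule on 16 (branches; this branch)]
21. ¬(¬c ∧ ¬a), 2   [¬□-rule on 14: fresh world 2, 0R2]
22. □(¬c ∧ ¬a) → a, 2   [□-rule on 4 via 0R2]
23. □(¬c ∧ ¬a), 2   [□-rule on 6 via 0R2]
24. ¬c ∧ ¬a, 2   [□-rule on 9 via 0R2]
25. ¬c, 2   [∧-rule on 24]
26. ¬a, 2   [∧-rule on 24]
27. a, 2   [¬∧-rule on 21 (branches; this branch)]
Accessibility: 0R0, 0R1, 0R2, 1R1, 2R2
Branch closes: a and ¬a both at 2.
Every branch of the negation's tableau closes; the branch above is one of them.

Valid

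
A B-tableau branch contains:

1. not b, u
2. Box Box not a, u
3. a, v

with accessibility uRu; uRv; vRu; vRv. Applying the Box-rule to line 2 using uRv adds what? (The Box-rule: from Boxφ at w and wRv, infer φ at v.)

Box not a, v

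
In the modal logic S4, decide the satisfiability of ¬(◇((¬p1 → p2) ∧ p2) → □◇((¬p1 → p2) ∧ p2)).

Yes, satisfiable

1. ¬(◇((¬p1 → p2) ∧ p2) → □◇((¬p1 → p2) ∧ p2)), 0
2. ◇((¬p1 → p2) ∧ p2), 0   [¬→-rule on 1]
3. ¬□◇((¬p1 → p2) ∧ p2), 0   [¬→-rule on 1]
4. (¬p1 → p2) ∧ p2, 1   [◇-rule on 2: fresh world 1, 0R1]
5. ¬p1 → p2, 1   [∧-rule on 4]
6. p2, 1   [∧-rule on 4]
7. ¬◇((¬p1 → p2) ∧ p2), 2   [¬□-rule on 3: fresh world 2, 0R2]
8. ¬((¬p1 → p2) ∧ p2), 2   [¬◇-rule on 7 via 2R2]
9. ¬p2, 2   [¬∧-rule on 8 (branches; this branch)]
Accessibility: 0R0, 0R1, 0R2, 1R1, 2R2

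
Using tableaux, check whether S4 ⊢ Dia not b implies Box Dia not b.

Tableau for the negation not (Dia not b implies Box Dia not b):
1. not (Dia not b implies Box Dia not b), u
2. Dia not b, u
3. not Box Dia not b, u
4. not b, v
5. not Dia not b, w
6. b, w
Accessibility: uRu, uRv, uRw, vRv, wRw
The negation has an open branch (countermodel exists).

Invalid (countermodel exists)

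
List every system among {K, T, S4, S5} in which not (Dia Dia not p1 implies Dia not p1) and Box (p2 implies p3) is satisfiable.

T-tableau for the formula:
1. not (Dia Dia not p1 implies Dia not p1) and Box (p2 implies p3), 0
2. not (Dia Dia not p1 implies Dia not p1), 0
3. Box (p2 implies p3), 0
4. Dia Dia not p1, 0
5. not Dia not p1, 0
6. p2 implies p3, 0
7. p1, 0
8. p3, 0
9. Dia not p1, 1
10. p2 implies p3, 1
11. p1, 1
12. p3, 1
13. not p1, 2
Accessibility: 0R0, 0R1, 1R1, 1R2, 2R2
Complete open branch: satisfiable in T, hence also in K (this T-model is also a K-model).
S4-tableau for the formula:
1. not (Dia Dia not p1 implies Dia not p1) and Box (p2 implies p3), 0
2. not (Dia Dia not p1 implies Dia not p1), 0
3. Box (p2 implies p3), 0
4. Dia Dia not p1, 0
5. not Dia not p1, 0
6. p2 implies p3, 0
7. p1, 0
8. p3, 0
9. Dia not p1, 1
10. p2 implies p3, 1
11. p1, 1
12. p3, 1
13. not p1, 2
14. p2 implies p3, 2
15. p1, 2
Accessibility: 0R0, 0R1, 0R2, 1R1, 1R2, 2R2
Branch closes: p1 and not p1 both at 2.
Every branch closes (one shown): unsatisfiable in S4, hence also in S5 (every S5-frame is an S4-frame).

K, T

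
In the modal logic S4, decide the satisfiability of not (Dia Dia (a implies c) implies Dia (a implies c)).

1. not (Dia Dia (a implies c) implies Dia (a implies c)), 0
2. Dia Dia (a implies c), 0
3. not Dia (a implies c), 0
4. not (a implies c), 0
5. a, 0
6. not c, 0
7. Dia (a implies c), 1
8. not (a implies c), 1
9. a, 1
10. not c, 1
11. a implies c, 2
12. not (a implies c), 2
13. a, 2
14. not c, 2
15. c, 2
Accessibility: 0R0, 0R1, 0R2, 1R1, 1R2, 2R2
Branch closes: c and not c both at 2.
All branches of the tableau close; one closing branch shown above.

Unsatisfiable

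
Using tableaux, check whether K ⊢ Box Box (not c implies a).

Tableau for the negation not Box Box (not c implies a):
1. not Box Box (not c implies a), u
2. not Box (not c implies a), v
3. not (not c implies a), w
4. not c, w
5. not a, w
Accessibility: uRv, vRw
The negation has an open branch (countermodel exists).

Not valid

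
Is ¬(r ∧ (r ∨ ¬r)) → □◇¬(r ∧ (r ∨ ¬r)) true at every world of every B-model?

Valid in B

Tableau for the negation ¬(¬(r ∧ (r ∨ ¬r)) → □◇¬(r ∧ (r ∨ ¬r))):
1. ¬(¬(r ∧ (r ∨ ¬r)) → □◇¬(r ∧ (r ∨ ¬r))), w0
2. ¬(r ∧ (r ∨ ¬r)), w0
3. ¬□◇¬(r ∧ (r ∨ ¬r)), w0
4. ¬r, w0
5. ¬◇¬(r ∧ (r ∨ ¬r)), w1
6. r ∧ (r ∨ ¬r), w0
7. r, w0
8. r ∨ ¬r, w0
Accessibility: w0Rw0, w0Rw1, w1Rw0, w1Rw1
Branch closes: r and ¬r both at w0.
All branches of the negation close; one closing branch shown above.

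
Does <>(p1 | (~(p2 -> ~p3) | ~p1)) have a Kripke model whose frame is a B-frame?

1. <>(p1 | (~(p2 -> ~p3) | ~p1)), u
2. p1 | (~(p2 -> ~p3) | ~p1), v
3. ~(p2 -> ~p3) | ~p1, v
4. ~p1, v
Accessibility: uRu, uRv, vRu, vRv

Satisfiable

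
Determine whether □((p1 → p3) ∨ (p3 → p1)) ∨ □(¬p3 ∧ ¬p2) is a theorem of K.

Valid in K

Tableau for the negation ¬(□((p1 → p3) ∨ (p3 → p1)) ∨ □(¬p3 ∧ ¬p2)):
1. ¬(□((p1 → p3) ∨ (p3 → p1)) ∨ □(¬p3 ∧ ¬p2)), 0
2. ¬□((p1 → p3) ∨ (p3 → p1)), 0
3. ¬□(¬p3 ∧ ¬p2), 0
4. ¬((p1 → p3) ∨ (p3 → p1)), 1
5. ¬(p1 → p3), 1
6. ¬(p3 → p1), 1
7. p1, 1
8. ¬p3, 1
9. p3, 1
10. ¬p1, 1
Accessibility: 0R1
Branch closes: p3 and ¬p3 both at 1.
All branches of the negation close; one closing branch shown above.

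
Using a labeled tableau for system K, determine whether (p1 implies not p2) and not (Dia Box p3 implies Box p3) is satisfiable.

Satisfiable (open branch found)

1. (p1 implies not p2) and not (Dia Box p3 implies Box p3), w0
2. p1 implies not p2, w0
3. not (Dia Box p3 implies Box p3), w0
4. Dia Box p3, w0
5. not Box p3, w0
6. not p2, w0
7. Box p3, w1
8. not p3, w2
Accessibility: w0Rw1, w0Rw2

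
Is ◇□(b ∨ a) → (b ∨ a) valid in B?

Valid in B

Tableau for the negation ¬(◇□(b ∨ a) → (b ∨ a)):
1. ¬(◇□(b ∨ a) → (b ∨ a)), u
2. ◇□(b ∨ a), u
3. ¬(b ∨ a), u
4. ¬b, u
5. ¬a, u
6. □(b ∨ a), v
7. b ∨ a, u
8. b ∨ a, v
9. a, u
Accessibility: uRu, uRv, vRu, vRv
Branch closes: a and ¬a both at u.
All branches of the negation close; one closing branch shown above.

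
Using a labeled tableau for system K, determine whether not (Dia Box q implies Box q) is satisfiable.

Satisfiable (open branch found)

1. not (Dia Box q implies Box q), 0
2. Dia Box q, 0
3. not Box q, 0
4. Box q, 1
5. not q, 2
Accessibility: 0R1, 0R2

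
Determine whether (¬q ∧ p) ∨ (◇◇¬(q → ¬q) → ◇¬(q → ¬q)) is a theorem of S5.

Tableau for the negation ¬((¬q ∧ p) ∨ (◇◇¬(q → ¬q) → ◇¬(q → ¬q))):
1. ¬((¬q ∧ p) ∨ (◇◇¬(q → ¬q) → ◇¬(q → ¬q))), u
2. ¬(¬q ∧ p), u   [¬∨-rule on 1]
3. ¬(◇◇¬(q → ¬q) → ◇¬(q → ¬q)), u   [¬∨-rule on 1]
4. ◇◇¬(q → ¬q), u   [¬→-rule on 3]
5. ¬◇¬(q → ¬q), u   [¬→-rule on 3]
6. q → ¬q, u   [¬◇-rule on 5 via uRu]
7. ¬p, u   [¬∧-rule on 2 (branches; this branch)]
8. ¬q, u   [→-rule on 6 (branches; this branch)]
9. ◇¬(q → ¬q), v   [◇-rule on 4: fresh world v, uRv]
10. q → ¬q, v   [¬◇-rule on 5 via uRv]
11. ¬q, v   [→-rule on 10 (branches; this branch)]
12. ¬(q → ¬q), w   [◇-rule on 9: fresh world w, vRw]
13. q, w   [¬→-rule on 12]
14. q → ¬q, w   [¬◇-rule on 5 via uRw]
15. ¬q, w   [→-rule on 14 (branches; this branch)]
Accessibility: uRu, uRv, uRw, vRu, vRv, vRw, wRu, wRv, wRw
Branch closes: q and ¬q both at w.
All branches of the negation close; one closing branch shown above.

Valid in S5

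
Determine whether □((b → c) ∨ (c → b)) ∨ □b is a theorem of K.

Valid

Tableau for the negation ¬(□((b → c) ∨ (c → b)) ∨ □b):
1. ¬(□((b → c) ∨ (c → b)) ∨ □b), w0
2. ¬□((b → c) ∨ (c → b)), w0
3. ¬□b, w0
4. ¬((b → c) ∨ (c → b)), w1
5. ¬(b → c), w1
6. ¬(c → b), w1
7. b, w1
8. ¬c, w1
9. c, w1
10. ¬b, w1
Accessibility: w0Rw1
Branch closes: c and ¬c both at w1.
All branches of the negation close; one closing branch shown above.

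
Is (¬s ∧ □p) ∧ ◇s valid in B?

Tableau for the negation ¬((¬s ∧ □p) ∧ ◇s):
1. ¬((¬s ∧ □p) ∧ ◇s), w0
2. ¬◇s, w0
3. ¬s, w0
Accessibility: w0Rw0
The negation has an open branch (countermodel exists).

No, not valid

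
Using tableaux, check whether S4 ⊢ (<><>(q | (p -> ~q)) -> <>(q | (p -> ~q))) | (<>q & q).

Valid

Tableau for the negation ~((<><>(q | (p -> ~q)) -> <>(q | (p -> ~q))) | (<>q & q)):
1. ~((<><>(q | (p -> ~q)) -> <>(q | (p -> ~q))) | (<>q & q)), w0
2. ~(<><>(q | (p -> ~q)) -> <>(q | (p -> ~q))), w0
3. ~(<>q & q), w0
4. <><>(q | (p -> ~q)), w0
5. ~<>(q | (p -> ~q)), w0
6. ~(q | (p -> ~q)), w0
7. ~q, w0
8. ~(p -> ~q), w0
9. p, w0
10. q, w0
Accessibility: w0Rw0
Branch closes: q and ~q both at w0.
All branches of the negation close; one closing branch shown above.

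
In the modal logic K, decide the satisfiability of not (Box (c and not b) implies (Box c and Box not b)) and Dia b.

No, unsatisfiable

1. not (Box (c and not b) implies (Box c and Box not b)) and Dia b, 0
2. not (Box (c and not b) implies (Box c and Box not b)), 0
3. Dia b, 0
4. Box (c and not b), 0
5. not (Box c and Box not b), 0
6. not Box not b, 0
7. b, 1
8. c and not b, 1
9. c, 1
10. not b, 1
Accessibility: 0R1
Branch closes: b and not b both at 1.
(One branch shown.) All branches close.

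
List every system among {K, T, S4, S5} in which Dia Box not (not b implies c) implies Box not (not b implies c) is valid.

S4-tableau for the negation not (Dia Box not (not b implies c) implies Box not (not b implies c)):
1. not (Dia Box not (not b implies c) implies Box not (not b implies c)), 0
2. Dia Box not (not b implies c), 0
3. not Box not (not b implies c), 0
4. Box not (not b implies c), 1
5. not (not b implies c), 1
6. not b, 1
7. not c, 1
8. not b implies c, 2
9. c, 2
Accessibility: 0R0, 0R1, 0R2, 1R1, 2R2
Complete open branch: countermodel on an S4-frame, so not valid in S4, nor in K, T (the same frame is also a K-frame and a T-frame).
S5-tableau for the negation not (Dia Box not (not b implies c) implies Box not (not b implies c)):
1. not (Dia Box not (not b implies c) implies Box not (not b implies c)), 0
2. Dia Box not (not b implies c), 0
3. not Box not (not b implies c), 0
4. Box not (not b implies c), 1
5. not (not b implies c), 0
6. not b, 0
7. not c, 0
8. not (not b implies c), 1
9. not b, 1
10. not c, 1
11. not b implies c, 2
12. not (not b implies c), 2
13. not b, 2
14. not c, 2
15. c, 2
Accessibility: 0R0, 0R1, 0R2, 1R0, 1R1, 1R2, 2R0, 2R1, 2R2
Branch closes: c and not c both at 2.
Every branch closes (one shown): valid in S5.

S5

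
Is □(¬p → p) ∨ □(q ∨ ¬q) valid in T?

Valid in T

Tableau for the negation ¬(□(¬p → p) ∨ □(q ∨ ¬q)):
1. ¬(□(¬p → p) ∨ □(q ∨ ¬q)), 0
2. ¬□(¬p → p), 0
3. ¬□(q ∨ ¬q), 0
4. ¬(¬p → p), 1
5. ¬p, 1
6. ¬(q ∨ ¬q), 2
7. ¬q, 2
8. q, 2
Accessibility: 0R0, 0R1, 0R2, 1R1, 2R2
Branch closes: q and ¬q both at 2.
Every branch of the negation's tableau closes; the branch above is one of them.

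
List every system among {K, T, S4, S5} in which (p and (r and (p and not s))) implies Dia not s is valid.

T, S4, S5

K-tableau for the negation not ((p and (r and (p and not s))) implies Dia not s):
1. not ((p and (r and (p and not s))) implies Dia not s), w0
2. p and (r and (p and not s)), w0
3. not Dia not s, w0
4. p, w0
5. r and (p and not s), w0
6. r, w0
7. p and not s, w0
8. not s, w0
Complete open branch: countermodel on a K-frame, so not valid in K.
T-tableau for the negation not ((p and (r and (p and not s))) implies Dia not s):
1. not ((p and (r and (p and not s))) implies Dia not s), w0
2. p and (r and (p and not s)), w0
3. not Dia not s, w0
4. p, w0
5. r and (p and not s), w0
6. r, w0
7. p and not s, w0
8. not s, w0
9. s, w0
Accessibility: w0Rw0
Branch closes: s and not s both at w0.
Every branch closes (one shown): valid in T, hence also in S4, S5 (every theorem of T is a theorem of S4 and S5).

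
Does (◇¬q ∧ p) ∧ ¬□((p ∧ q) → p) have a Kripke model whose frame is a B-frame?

Unsatisfiable (every branch closes)

1. (◇¬q ∧ p) ∧ ¬□((p ∧ q) → p), u
2. ◇¬q ∧ p, u
3. ¬□((p ∧ q) → p), u
4. ◇¬q, u
5. p, u
6. ¬((p ∧ q) → p), v
7. p ∧ q, v
8. ¬p, v
9. p, v
10. q, v
Accessibility: uRu, uRv, vRu, vRv
Branch closes: p and ¬p both at v.
(One branch shown.) All branches close.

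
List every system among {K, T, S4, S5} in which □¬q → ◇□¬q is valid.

T-tableau for the negation ¬(□¬q → ◇□¬q):
1. ¬(□¬q → ◇□¬q), 0
2. □¬q, 0   [¬→-rule on 1]
3. ¬◇□¬q, 0   [¬→-rule on 1]
4. ¬q, 0   [□-rule on 2 via 0R0]
5. ¬□¬q, 0   [¬◇-rule on 3 via 0R0]
6. q, 1   [¬□-rule on 5: fresh world 1, 0R1]
7. ¬q, 1   [□-rule on 2 via 0R1]
Accessibility: 0R0, 0R1, 1R1
Branch closes: q and ¬q both at 1.
Every branch closes (one shown): valid in T, hence also in S4, S5 (every theorem of T is a theorem of S4 and S5).
K-tableau for the negation ¬(□¬q → ◇□¬q):
1. ¬(□¬q → ◇□¬q), 0
2. □¬q, 0   [¬→-rule on 1]
3. ¬◇□¬q, 0   [¬→-rule on 1]
Complete open branch: countermodel on a K-frame, so not valid in K.

T, S4, S5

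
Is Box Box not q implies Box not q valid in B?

Valid in B

Tableau for the negation not (Box Box not q implies Box not q):
1. not (Box Box not q implies Box not q), w0
2. Box Box not q, w0   [neg-implies-rule on 1]
3. not Box not q, w0   [neg-implies-rule on 1]
4. Box not q, w0   [Box-rule on 2 via w0Rw0]
5. not q, w0   [Box-rule on 4 via w0Rw0]
6. q, w1   [neg-Box-rule on 3: fresh world w1, w0Rw1]
7. Box not q, w1   [Box-rule on 2 via w0Rw1]
8. not q, w1   [Box-rule on 4 via w0Rw1]
Accessibility: w0Rw0, w0Rw1, w1Rw0, w1Rw1
Branch closes: q and not q both at w1.
Every branch of the negation's tableau closes; the branch above is one of them.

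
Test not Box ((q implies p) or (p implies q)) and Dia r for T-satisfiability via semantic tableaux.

1. not Box ((q implies p) or (p implies q)) and Dia r, u
2. not Box ((q implies p) or (p implies q)), u
3. Dia r, u
4. not ((q implies p) or (p implies q)), v
5. not (q implies p), v
6. not (p implies q), v
7. q, v
8. not p, v
9. p, v
10. not q, v
Accessibility: uRu, uRv, vRv
Branch closes: p and not p both at v.
Every branch closes; the branch above is one of them.

Unsatisfiable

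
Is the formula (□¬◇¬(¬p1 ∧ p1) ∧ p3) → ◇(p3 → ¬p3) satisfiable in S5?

1. (□¬◇¬(¬p1 ∧ p1) ∧ p3) → ◇(p3 → ¬p3), 0
2. ◇(p3 → ¬p3), 0
3. p3 → ¬p3, 1
4. ¬p3, 1
Accessibility: 0R0, 0R1, 1R0, 1R1

Satisfiable (open branch found)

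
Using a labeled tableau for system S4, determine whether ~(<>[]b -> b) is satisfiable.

Satisfiable

1. ~(<>[]b -> b), 0
2. <>[]b, 0
3. ~b, 0
4. []b, 1
5. b, 1
Accessibility: 0R0, 0R1, 1R1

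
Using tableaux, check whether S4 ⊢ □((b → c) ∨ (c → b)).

Valid in S4

Tableau for the negation ¬□((b → c) ∨ (c → b)):
1. ¬□((b → c) ∨ (c → b)), 0
2. ¬((b → c) ∨ (c → b)), 1   [¬□-rule on 1: fresh world 1, 0R1]
3. ¬(b → c), 1   [¬∨-rule on 2]
4. ¬(c → b), 1   [¬∨-rule on 2]
5. b, 1   [¬→-rule on 3]
6. ¬c, 1   [¬→-rule on 3]
7. c, 1   [¬→-rule on 4]
8. ¬b, 1   [¬→-rule on 4]
Accessibility: 0R0, 0R1, 1R1
Branch closes: c and ¬c both at 1.
Every branch of the negation's tableau closes; the branch above is one of them.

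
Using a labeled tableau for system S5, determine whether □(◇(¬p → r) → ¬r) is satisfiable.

Satisfiable

1. □(◇(¬p → r) → ¬r), w0
2. ◇(¬p → r) → ¬r, w0
3. ¬r, w0
Accessibility: w0Rw0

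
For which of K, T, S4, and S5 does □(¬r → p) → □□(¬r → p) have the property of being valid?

T-tableau for the negation ¬(□(¬r → p) → □□(¬r → p)):
1. ¬(□(¬r → p) → □□(¬r → p)), u
2. □(¬r → p), u
3. ¬□□(¬r → p), u
4. ¬r → p, u
5. p, u
6. ¬□(¬r → p), v
7. ¬r → p, v
8. p, v
9. ¬(¬r → p), w
10. ¬r, w
11. ¬p, w
Accessibility: uRu, uRv, vRv, vRw, wRw
Complete open branch: countermodel on a T-frame, so not valid in T, nor in K (the same frame is also a K-frame).
S4-tableau for the negation ¬(□(¬r → p) → □□(¬r → p)):
1. ¬(□(¬r → p) → □□(¬r → p)), u
2. □(¬r → p), u
3. ¬□□(¬r → p), u
4. ¬r → p, u
5. p, u
6. ¬□(¬r → p), v
7. ¬r → p, v
8. p, v
9. ¬(¬r → p), w
10. ¬r, w
11. ¬p, w
12. ¬r → p, w
13. p, w
Accessibility: uRu, uRv, uRw, vRv, vRw, wRw
Branch closes: p and ¬p both at w.
Every branch closes (one shown): valid in S4, hence also in S5 (every theorem of S4 is a theorem of S5).

S4, S5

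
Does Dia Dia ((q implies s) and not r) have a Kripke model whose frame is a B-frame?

1. Dia Dia ((q implies s) and not r), w0
2. Dia ((q implies s) and not r), w1   [Dia-rule on 1: fresh world w1, w0Rw1]
3. (q implies s) and not r, w2   [Dia-rule on 2: fresh world w2, w1Rw2]
4. q implies s, w2   [and-rule on 3]
5. not r, w2   [and-rule on 3]
6. s, w2   [implies-rule on 4 (branches; this branch)]
Accessibility: w0Rw0, w0Rw1, w1Rw0, w1Rw1, w1Rw2, w2Rw1, w2Rw2

Yes, satisfiable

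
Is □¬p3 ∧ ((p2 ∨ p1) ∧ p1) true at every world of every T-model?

Tableau for the negation ¬(□¬p3 ∧ ((p2 ∨ p1) ∧ p1)):
1. ¬(□¬p3 ∧ ((p2 ∨ p1) ∧ p1)), u
2. ¬((p2 ∨ p1) ∧ p1), u
3. ¬p1, u
Accessibility: uRu
The negation has an open branch (countermodel exists).

Invalid (countermodel exists)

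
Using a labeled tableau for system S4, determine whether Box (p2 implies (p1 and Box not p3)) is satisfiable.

1. Box (p2 implies (p1 and Box not p3)), 0
2. p2 implies (p1 and Box not p3), 0
3. p1 and Box not p3, 0
4. p1, 0
5. Box not p3, 0
6. not p3, 0
Accessibility: 0R0

Satisfiable (open branch found)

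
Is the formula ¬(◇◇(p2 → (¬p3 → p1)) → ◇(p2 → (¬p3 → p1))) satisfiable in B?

1. ¬(◇◇(p2 → (¬p3 → p1)) → ◇(p2 → (¬p3 → p1))), 0
2. ◇◇(p2 → (¬p3 → p1)), 0
3. ¬◇(p2 → (¬p3 → p1)), 0
4. ¬(p2 → (¬p3 → p1)), 0
5. p2, 0
6. ¬(¬p3 → p1), 0
7. ¬p3, 0
8. ¬p1, 0
9. ◇(p2 → (¬p3 → p1)), 1
10. ¬(p2 → (¬p3 → p1)), 1
11. p2, 1
12. ¬(¬p3 → p1), 1
13. ¬p3, 1
14. ¬p1, 1
15. p2 → (¬p3 → p1), 2
16. ¬p3 → p1, 2
17. p1, 2
Accessibility: 0R0, 0R1, 1R0, 1R1, 1R2, 2R1, 2R2

Satisfiable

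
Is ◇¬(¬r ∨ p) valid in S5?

Invalid (countermodel exists)

Tableau for the negation ¬◇¬(¬r ∨ p):
1. ¬◇¬(¬r ∨ p), w0
2. ¬r ∨ p, w0
3. p, w0
Accessibility: w0Rw0
The negation has an open branch (countermodel exists).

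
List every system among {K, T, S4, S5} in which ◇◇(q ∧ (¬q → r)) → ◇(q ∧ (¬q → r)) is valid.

S4, S5

S4-tableau for the negation ¬(◇◇(q ∧ (¬q → r)) → ◇(q ∧ (¬q → r))):
1. ¬(◇◇(q ∧ (¬q → r)) → ◇(q ∧ (¬q → r))), u
2. ◇◇(q ∧ (¬q → r)), u
3. ¬◇(q ∧ (¬q → r)), u
4. ¬(q ∧ (¬q → r)), u
5. ¬(¬q → r), u
6. ¬q, u
7. ¬r, u
8. ◇(q ∧ (¬q → r)), v
9. ¬(q ∧ (¬q → r)), v
10. ¬(¬q → r), v
11. ¬q, v
12. ¬r, v
13. q ∧ (¬q → r), w
14. q, w
15. ¬q → r, w
16. ¬(q ∧ (¬q → r)), w
17. r, w
18. ¬(¬q → r), w
19. ¬q, w
20. ¬r, w
Accessibility: uRu, uRv, uRw, vRv, vRw, wRw
Branch closes: q and ¬q both at w.
Every branch closes (one shown): valid in S4, hence also in S5 (every theorem of S4 is a theorem of S5).
T-tableau for the negation ¬(◇◇(q ∧ (¬q → r)) → ◇(q ∧ (¬q → r))):
1. ¬(◇◇(q ∧ (¬q → r)) → ◇(q ∧ (¬q → r))), u
2. ◇◇(q ∧ (¬q → r)), u
3. ¬◇(q ∧ (¬q → r)), u
4. ¬(q ∧ (¬q → r)), u
5. ¬(¬q → r), u
6. ¬q, u
7. ¬r, u
8. ◇(q ∧ (¬q → r)), v
9. ¬(q ∧ (¬q → r)), v
10. ¬(¬q → r), v
11. ¬q, v
12. ¬r, v
13. q ∧ (¬q → r), w
14. q, w
15. ¬q → r, w
16. r, w
Accessibility: uRu, uRv, vRv, vRw, wRw
Complete open branch: countermodel on a T-frame, so not valid in T, nor in K (the same frame is also a K-frame).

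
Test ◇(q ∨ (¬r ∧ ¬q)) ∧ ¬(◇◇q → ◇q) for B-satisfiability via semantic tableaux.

1. ◇(q ∨ (¬r ∧ ¬q)) ∧ ¬(◇◇q → ◇q), 0
2. ◇(q ∨ (¬r ∧ ¬q)), 0
3. ¬(◇◇q → ◇q), 0
4. ◇◇q, 0
5. ¬◇q, 0
6. ¬q, 0
7. q ∨ (¬r ∧ ¬q), 1
8. ¬q, 1
9. ¬r ∧ ¬q, 1
10. ¬r, 1
11. ◇q, 2
12. ¬q, 2
13. q, 3
Accessibility: 0R0, 0R1, 0R2, 1R0, 1R1, 2R0, 2R2, 2R3, 3R2, 3R3

Satisfiable (open branch found)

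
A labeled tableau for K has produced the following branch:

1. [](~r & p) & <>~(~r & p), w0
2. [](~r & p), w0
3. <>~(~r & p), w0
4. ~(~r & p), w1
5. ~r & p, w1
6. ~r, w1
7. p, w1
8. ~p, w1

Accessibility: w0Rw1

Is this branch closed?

Both p and ~p appear at w1.

Yes, closed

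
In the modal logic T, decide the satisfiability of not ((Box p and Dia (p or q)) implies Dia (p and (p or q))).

Unsatisfiable (every branch closes)

1. not ((Box p and Dia (p or q)) implies Dia (p and (p or q))), u
2. Box p and Dia (p or q), u   [neg-implies-rule on 1]
3. not Dia (p and (p or q)), u   [neg-implies-rule on 1]
4. Box p, u   [and-rule on 2]
5. Dia (p or q), u   [and-rule on 2]
6. not (p and (p or q)), u   [neg-Dia-rule on 3 via uRu]
7. p, u   [Box-rule on 4 via uRu]
8. not (p or q), u   [neg-and-rule on 6 (branches; this branch)]
9. not p, u   [neg-or-rule on 8]
10. not q, u   [neg-or-rule on 8]
Accessibility: uRu
Branch closes: p and not p both at u.
(One branch shown.) All branches close.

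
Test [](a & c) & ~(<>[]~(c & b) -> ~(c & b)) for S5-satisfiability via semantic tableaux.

Unsatisfiable (every branch closes)

1. [](a & c) & ~(<>[]~(c & b) -> ~(c & b)), 0
2. [](a & c), 0   [&-rule on 1]
3. ~(<>[]~(c & b) -> ~(c & b)), 0   [&-rule on 1]
4. <>[]~(c & b), 0   [~->-rule on 3]
5. c & b, 0   [~->-rule on 3]
6. c, 0   [&-rule on 5]
7. b, 0   [&-rule on 5]
8. a & c, 0   [[]-rule on 2 via 0R0]
9. a, 0   [&-rule on 8]
10. []~(c & b), 1   [<>-rule on 4: fresh world 1, 0R1]
11. a & c, 1   [[]-rule on 2 via 0R1]
12. a, 1   [&-rule on 11]
13. c, 1   [&-rule on 11]
14. ~(c & b), 0   [[]-rule on 10 via 1R0]
15. ~(c & b), 1   [[]-rule on 10 via 1R1]
16. ~b, 0   [~&-rule on 14 (branches; this branch)]
Accessibility: 0R0, 0R1, 1R0, 1R1
Branch closes: b and ~b both at 0.
(One branch shown.) All branches close.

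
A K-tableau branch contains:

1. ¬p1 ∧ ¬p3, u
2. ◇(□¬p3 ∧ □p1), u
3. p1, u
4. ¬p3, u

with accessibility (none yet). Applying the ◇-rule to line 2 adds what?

a fresh world v with uRv, and □¬p3 ∧ □p1 at v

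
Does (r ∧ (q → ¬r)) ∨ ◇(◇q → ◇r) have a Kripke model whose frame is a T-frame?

Satisfiable

1. (r ∧ (q → ¬r)) ∨ ◇(◇q → ◇r), 0
2. ◇(◇q → ◇r), 0
3. ◇q → ◇r, 1
4. ◇r, 1
5. r, 2
Accessibility: 0R0, 0R1, 1R1, 1R2, 2R2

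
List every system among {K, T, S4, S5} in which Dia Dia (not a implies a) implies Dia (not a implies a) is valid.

S4, S5

S4-tableau for the negation not (Dia Dia (not a implies a) implies Dia (not a implies a)):
1. not (Dia Dia (not a implies a) implies Dia (not a implies a)), 0
2. Dia Dia (not a implies a), 0
3. not Dia (not a implies a), 0
4. not (not a implies a), 0
5. not a, 0
6. Dia (not a implies a), 1
7. not (not a implies a), 1
8. not a, 1
9. not a implies a, 2
10. not (not a implies a), 2
11. not a, 2
12. a, 2
Accessibility: 0R0, 0R1, 0R2, 1R1, 1R2, 2R2
Branch closes: a and not a both at 2.
Every branch closes (one shown): valid in S4, hence also in S5 (every theorem of S4 is a theorem of S5).
T-tableau for the negation not (Dia Dia (not a implies a) implies Dia (not a implies a)):
1. not (Dia Dia (not a implies a) implies Dia (not a implies a)), 0
2. Dia Dia (not a implies a), 0
3. not Dia (not a implies a), 0
4. not (not a implies a), 0
5. not a, 0
6. Dia (not a implies a), 1
7. not (not a implies a), 1
8. not a, 1
9. not a implies a, 2
10. a, 2
Accessibility: 0R0, 0R1, 1R1, 1R2, 2R2
Complete open branch: countermodel on a T-frame, so not valid in T, nor in K (the same frame is also a K-frame).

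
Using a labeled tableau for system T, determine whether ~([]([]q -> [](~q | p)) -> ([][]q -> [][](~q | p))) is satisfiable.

Unsatisfiable (every branch closes)

1. ~([]([]q -> [](~q | p)) -> ([][]q -> [][](~q | p))), 0
2. []([]q -> [](~q | p)), 0
3. ~([][]q -> [][](~q | p)), 0
4. [][]q, 0
5. ~[][](~q | p), 0
6. []q -> [](~q | p), 0
7. []q, 0
8. q, 0
9. [](~q | p), 0
10. ~q | p, 0
11. p, 0
12. ~[](~q | p), 1
13. []q -> [](~q | p), 1
14. []q, 1
15. q, 1
16. ~q | p, 1
17. ~[]q, 1
18. p, 1
19. ~(~q | p), 2
20. q, 2
21. ~p, 2
22. ~q, 3
23. q, 3
Accessibility: 0R0, 0R1, 1R1, 1R2, 1R3, 2R2, 3R3
Branch closes: q and ~q both at 3.
(One branch shown.) All branches close.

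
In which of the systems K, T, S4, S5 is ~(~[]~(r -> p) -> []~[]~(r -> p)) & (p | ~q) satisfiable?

K, T, S4

S5-tableau for the formula:
1. ~(~[]~(r -> p) -> []~[]~(r -> p)) & (p | ~q), w0
2. ~(~[]~(r -> p) -> []~[]~(r -> p)), w0   [&-rule on 1]
3. p | ~q, w0   [&-rule on 1]
4. ~[]~(r -> p), w0   [~->-rule on 2]
5. ~[]~[]~(r -> p), w0   [~->-rule on 2]
6. ~q, w0   [|-rule on 3 (branches; this branch)]
7. r -> p, w1   [~[]-rule on 4: fresh world w1, w0Rw1]
8. p, w1   [->-rule on 7 (branches; this branch)]
9. []~(r -> p), w2   [~[]-rule on 5: fresh world w2, w0Rw2]
10. ~(r -> p), w0   [[]-rule on 9 via w2Rw0]
11. r, w0   [~->-rule on 10]
12. ~p, w0   [~->-rule on 10]
13. ~(r -> p), w1   [[]-rule on 9 via w2Rw1]
14. r, w1   [~->-rule on 13]
15. ~p, w1   [~->-rule on 13]
Accessibility: w0Rw0, w0Rw1, w0Rw2, w1Rw0, w1Rw1, w1Rw2, w2Rw0, w2Rw1, w2Rw2
Branch closes: p and ~p both at w1.
Every branch closes (one shown): unsatisfiable in S5.
S4-tableau for the formula:
1. ~(~[]~(r -> p) -> []~[]~(r -> p)) & (p | ~q), w0
2. ~(~[]~(r -> p) -> []~[]~(r -> p)), w0   [&-rule on 1]
3. p | ~q, w0   [&-rule on 1]
4. ~[]~(r -> p), w0   [~->-rule on 2]
5. ~[]~[]~(r -> p), w0   [~->-rule on 2]
6. ~q, w0   [|-rule on 3 (branches; this branch)]
7. r -> p, w1   [~[]-rule on 4: fresh world w1, w0Rw1]
8. p, w1   [->-rule on 7 (branches; this branch)]
9. []~(r -> p), w2   [~[]-rule on 5: fresh world w2, w0Rw2]
10. ~(r -> p), w2   [[]-rule on 9 via w2Rw2]
11. r, w2   [~->-rule on 10]
12. ~p, w2   [~->-rule on 10]
Accessibility: w0Rw0, w0Rw1, w0Rw2, w1Rw1, w2Rw2
Complete open branch: satisfiable in S4, hence also in K, T (this S4-model is also a K-model and a T-model).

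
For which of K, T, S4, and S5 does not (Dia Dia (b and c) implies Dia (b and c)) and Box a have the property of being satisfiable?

S4-tableau for the formula:
1. not (Dia Dia (b and c) implies Dia (b and c)) and Box a, w0
2. not (Dia Dia (b and c) implies Dia (b and c)), w0
3. Box a, w0
4. Dia Dia (b and c), w0
5. not Dia (b and c), w0
6. a, w0
7. not (b and c), w0
8. not c, w0
9. Dia (b and c), w1
10. a, w1
11. not (b and c), w1
12. not c, w1
13. b and c, w2
14. b, w2
15. c, w2
16. a, w2
17. not (b and c), w2
18. not c, w2
Accessibility: w0Rw0, w0Rw1, w0Rw2, w1Rw1, w1Rw2, w2Rw2
Branch closes: c and not c both at w2.
Every branch closes (one shown): unsatisfiable in S4, hence also in S5 (every S5-frame is an S4-frame).
T-tableau for the formula:
1. not (Dia Dia (b and c) implies Dia (b and c)) and Box a, w0
2. not (Dia Dia (b and c) implies Dia (b and c)), w0
3. Box a, w0
4. Dia Dia (b and c), w0
5. not Dia (b and c), w0
6. a, w0
7. not (b and c), w0
8. not c, w0
9. Dia (b and c), w1
10. a, w1
11. not (b and c), w1
12. not c, w1
13. b and c, w2
14. b, w2
15. c, w2
Accessibility: w0Rw0, w0Rw1, w1Rw1, w1Rw2, w2Rw2
Complete open branch: satisfiable in T, hence also in K (this T-model is also a K-model).

K, T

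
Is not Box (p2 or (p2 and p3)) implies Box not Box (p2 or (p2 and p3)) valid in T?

No, not valid

Tableau for the negation not (not Box (p2 or (p2 and p3)) implies Box not Box (p2 or (p2 and p3))):
1. not (not Box (p2 or (p2 and p3)) implies Box not Box (p2 or (p2 and p3))), w0
2. not Box (p2 or (p2 and p3)), w0
3. not Box not Box (p2 or (p2 and p3)), w0
4. not (p2 or (p2 and p3)), w1
5. not p2, w1
6. not (p2 and p3), w1
7. not p3, w1
8. Box (p2 or (p2 and p3)), w2
9. p2 or (p2 and p3), w2
10. p2 and p3, w2
11. p2, w2
12. p3, w2
Accessibility: w0Rw0, w0Rw1, w0Rw2, w1Rw1, w2Rw2
The negation has an open branch (countermodel exists).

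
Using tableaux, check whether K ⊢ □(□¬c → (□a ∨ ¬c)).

Invalid (countermodel exists)

Tableau for the negation ¬□(□¬c → (□a ∨ ¬c)):
1. ¬□(□¬c → (□a ∨ ¬c)), w0
2. ¬(□¬c → (□a ∨ ¬c)), w1   [¬□-rule on 1: fresh world w1, w0Rw1]
3. □¬c, w1   [¬→-rule on 2]
4. ¬(□a ∨ ¬c), w1   [¬→-rule on 2]
5. ¬□a, w1   [¬∨-rule on 4]
6. c, w1   [¬∨-rule on 4]
7. ¬a, w2   [¬□-rule on 5: fresh world w2, w1Rw2]
8. ¬c, w2   [□-rule on 3 via w1Rw2]
Accessibility: w0Rw1, w1Rw2
The negation has an open branch (countermodel exists).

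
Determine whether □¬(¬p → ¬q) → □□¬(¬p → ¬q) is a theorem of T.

No, not valid

Tableau for the negation ¬(□¬(¬p → ¬q) → □□¬(¬p → ¬q)):
1. ¬(□¬(¬p → ¬q) → □□¬(¬p → ¬q)), u
2. □¬(¬p → ¬q), u   [¬→-rule on 1]
3. ¬□□¬(¬p → ¬q), u   [¬→-rule on 1]
4. ¬(¬p → ¬q), u   [□-rule on 2 via uRu]
5. ¬p, u   [¬→-rule on 4]
6. q, u   [¬→-rule on 4]
7. ¬□¬(¬p → ¬q), v   [¬□-rule on 3: fresh world v, uRv]
8. ¬(¬p → ¬q), v   [□-rule on 2 via uRv]
9. ¬p, v   [¬→-rule on 8]
10. q, v   [¬→-rule on 8]
11. ¬p → ¬q, w   [¬□-rule on 7: fresh world w, vRw]
12. ¬q, w   [→-rule on 11 (branches; this branch)]
Accessibility: uRu, uRv, vRv, vRw, wRw
The negation has an open branch (countermodel exists).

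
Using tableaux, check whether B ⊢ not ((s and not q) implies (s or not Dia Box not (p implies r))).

Tableau for the negation (s and not q) implies (s or not Dia Box not (p implies r)):
1. (s and not q) implies (s or not Dia Box not (p implies r)), 0
2. s or not Dia Box not (p implies r), 0
3. not Dia Box not (p implies r), 0
4. not Box not (p implies r), 0
5. p implies r, 1
6. not Box not (p implies r), 1
7. r, 1
8. p implies r, 2
9. r, 2
Accessibility: 0R0, 0R1, 1R0, 1R1, 1R2, 2R1, 2R2
The negation has an open branch (countermodel exists).

Invalid (countermodel exists)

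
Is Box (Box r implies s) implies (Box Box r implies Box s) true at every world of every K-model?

Valid

Tableau for the negation not (Box (Box r implies s) implies (Box Box r implies Box s)):
1. not (Box (Box r implies s) implies (Box Box r implies Box s)), u
2. Box (Box r implies s), u   [neg-implies-rule on 1]
3. not (Box Box r implies Box s), u   [neg-implies-rule on 1]
4. Box Box r, u   [neg-implies-rule on 3]
5. not Box s, u   [neg-implies-rule on 3]
6. not s, v   [neg-Box-rule on 5: fresh world v, uRv]
7. Box r implies s, v   [Box-rule on 2 via uRv]
8. Box r, v   [Box-rule on 4 via uRv]
9. not Box r, v   [implies-rule on 7 (branches; this branch)]
10. not r, w   [neg-Box-rule on 9: fresh world w, vRw]
11. r, w   [Box-rule on 8 via vRw]
Accessibility: uRv, vRw
Branch closes: r and not r both at w.
Every branch of the negation's tableau closes; the branch above is one of them.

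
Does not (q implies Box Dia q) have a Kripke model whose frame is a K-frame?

1. not (q implies Box Dia q), 0
2. q, 0   [neg-implies-rule on 1]
3. not Box Dia q, 0   [neg-implies-rule on 1]
4. not Dia q, 1   [neg-Box-rule on 3: fresh world 1, 0R1]
Accessibility: 0R1

Satisfiable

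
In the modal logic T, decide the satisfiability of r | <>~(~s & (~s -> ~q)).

1. r | <>~(~s & (~s -> ~q)), 0
2. <>~(~s & (~s -> ~q)), 0
3. ~(~s & (~s -> ~q)), 1
4. ~(~s -> ~q), 1
5. ~s, 1
6. q, 1
Accessibility: 0R0, 0R1, 1R1

Satisfiable (open branch found)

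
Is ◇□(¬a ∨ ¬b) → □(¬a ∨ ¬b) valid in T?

Not valid

Tableau for the negation ¬(◇□(¬a ∨ ¬b) → □(¬a ∨ ¬b)):
1. ¬(◇□(¬a ∨ ¬b) → □(¬a ∨ ¬b)), w0
2. ◇□(¬a ∨ ¬b), w0   [¬→-rule on 1]
3. ¬□(¬a ∨ ¬b), w0   [¬→-rule on 1]
4. □(¬a ∨ ¬b), w1   [◇-rule on 2: fresh world w1, w0Rw1]
5. ¬a ∨ ¬b, w1   [□-rule on 4 via w1Rw1]
6. ¬b, w1   [∨-rule on 5 (branches; this branch)]
7. ¬(¬a ∨ ¬b), w2   [¬□-rule on 3: fresh world w2, w0Rw2]
8. a, w2   [¬∨-rule on 7]
9. b, w2   [¬∨-rule on 7]
Accessibility: w0Rw0, w0Rw1, w0Rw2, w1Rw1, w2Rw2
The negation has an open branch (countermodel exists).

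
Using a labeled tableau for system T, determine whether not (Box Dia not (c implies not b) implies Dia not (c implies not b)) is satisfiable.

No, unsatisfiable

1. not (Box Dia not (c implies not b) implies Dia not (c implies not b)), w0
2. Box Dia not (c implies not b), w0   [neg-implies-rule on 1]
3. not Dia not (c implies not b), w0   [neg-implies-rule on 1]
4. Dia not (c implies not b), w0   [Box-rule on 2 via w0Rw0]
5. c implies not b, w0   [neg-Dia-rule on 3 via w0Rw0]
6. not b, w0   [implies-rule on 5 (branches; this branch)]
7. not (c implies not b), w1   [Dia-rule on 4: fresh world w1, w0Rw1]
8. c, w1   [neg-implies-rule on 7]
9. b, w1   [neg-implies-rule on 7]
10. Dia not (c implies not b), w1   [Box-rule on 2 via w0Rw1]
11. c implies not b, w1   [neg-Dia-rule on 3 via w0Rw1]
12. not b, w1   [implies-rule on 11 (branches; this branch)]
Accessibility: w0Rw0, w0Rw1, w1Rw1
Branch closes: b and not b both at w1.
Every branch closes; the branch above is one of them.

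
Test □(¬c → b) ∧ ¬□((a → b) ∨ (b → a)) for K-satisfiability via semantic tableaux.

1. □(¬c → b) ∧ ¬□((a → b) ∨ (b → a)), 0
2. □(¬c → b), 0
3. ¬□((a → b) ∨ (b → a)), 0
4. ¬((a → b) ∨ (b → a)), 1
5. ¬(a → b), 1
6. ¬(b → a), 1
7. a, 1
8. ¬b, 1
9. b, 1
10. ¬a, 1
Accessibility: 0R1
Branch closes: b and ¬b both at 1.
(One branch shown.) All branches close.

No, unsatisfiable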